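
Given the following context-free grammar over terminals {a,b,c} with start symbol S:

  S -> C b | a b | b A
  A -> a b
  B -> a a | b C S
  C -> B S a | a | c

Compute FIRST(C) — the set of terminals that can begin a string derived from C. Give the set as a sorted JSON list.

Compute FIRST by fixpoint:
[1]
  A via A→a b: +{a}
  B via B→a a: +{a}
  B via B→b C S: +{b}
  C via C→B S a: +{a,b}
  C via C→c: +{c}
  S via S→C b: +{a,b,c}
  S: {a,b,c}  A: {a}  B: {a,b}  C: {a,b,c}
[2] done
  S: {a,b,c}  A: {a}  B: {a,b}  C: {a,b,c}

FIRST(C) = ["a", "b", "c"]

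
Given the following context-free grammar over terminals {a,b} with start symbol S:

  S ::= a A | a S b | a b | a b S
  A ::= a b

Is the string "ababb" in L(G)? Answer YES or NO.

CNF form of G:
  S -> T0 A | T0 T1 | T0 X2 | T0 X3
  A -> T0 T1
  T0 -> a
  T1 -> b
  X2 -> S T1
  X3 -> T1 S

CYK table (by increasing span):
  cell(0,0) a: {T0}  orig:{}
  cell(1,1) b: {T1}  orig:{}
  cell(2,2) a: {T0}  orig:{}
  cell(3,3) b: {T1}  orig:{}
  cell(4,4) b: {T1}  orig:{}
  cell(0,1) ab: {A,S}
  cell(1,2) ba: ∅
  cell(2,3) ab: {A,S}
  cell(3,4) bb: ∅
  cell(0,2) aba: ∅
  cell(1,3) bab: {X3}  orig:{}
  cell(2,4) abb: {X2}  orig:{}
  cell(0,3) abab: {S}
  cell(1,4) babb: ∅
  cell(0,4) ababb: {X2}  orig:{}

S ∉ T[0,4] ⇒ NO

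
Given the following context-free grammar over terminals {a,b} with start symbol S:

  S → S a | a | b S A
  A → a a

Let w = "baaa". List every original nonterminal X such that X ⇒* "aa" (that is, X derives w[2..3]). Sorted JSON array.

Convert to CNF:
  S -> S T0 | T1 X2 | a
  A -> T0 T0
  T0 -> a
  T1 -> b
  X2 -> S A

Fill CYK table bottom-up, restricted to cells inside w[2..3]:
  [2..2]={S,T0}  "a"  orig:{S}
  [3..3]={S,T0}  "a"  orig:{S}
  [2..3]={A,S}  "aa"

Original NTs in T[2,3] deriving "aa": ["A", "S"]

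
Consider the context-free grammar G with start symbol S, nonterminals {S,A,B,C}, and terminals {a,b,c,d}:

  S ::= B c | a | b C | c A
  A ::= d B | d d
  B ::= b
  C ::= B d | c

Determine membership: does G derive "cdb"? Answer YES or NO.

CNF form of G:
  S -> B T1 | T1 A | T2 C | a
  A -> T0 B | T0 T0
  B -> b
  C -> B T0 | c
  T0 -> d
  T1 -> c
  T2 -> b

CYK fill:
  T[0,0] 'c' = {C,T1}  orig:{C}
  T[1,1] 'd' = {T0}  orig:{}
  T[2,2] 'b' = {B,T2}  orig:{B}
  T[0,1] 'cd' = ∅
  T[1,2] 'db' = {A}
  T[0,2] 'cdb' = {S}

S ∈ T[0,2] ⇒ YES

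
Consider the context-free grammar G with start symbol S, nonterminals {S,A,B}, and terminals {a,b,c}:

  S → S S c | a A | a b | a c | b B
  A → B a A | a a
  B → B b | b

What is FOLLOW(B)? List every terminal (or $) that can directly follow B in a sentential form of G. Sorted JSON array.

FIRST sets, iterate to fixpoint:
[1]
  A via A→a a: +{a}
  B via B→b: +{b}
  S via S→a A: +{a}
  S via S→b B: +{b}
  FIRST(S)={a,b}  FIRST(A)={a}  FIRST(B)={b}
[2]
  A via A→B a A: +{b}
  FIRST(S)={a,b}  FIRST(A)={a,b}  FIRST(B)={b}
[3] (no change)
  FIRST(S)={a,b}  FIRST(A)={a,b}  FIRST(B)={b}

Compute FOLLOW by fixpoint:
FOLLOW(S) := {$}
round 1:
  A→B a A: FOLLOW(B) ⊇ FIRST(a) = {a}; new: +{a}
  B→B b: FOLLOW(B) ⊇ FIRST(b) = {b}; new: +{b}
  S→S S c: FOLLOW(S) ⊇ FIRST(S) = {a,b}; new: +{a,b}
  S→S S c: FOLLOW(S) ⊇ FIRST(c) = {c}; new: +{c}
  S→a A: FOLLOW(A) ⊇ FOLLOW(S) ⊇ {$,a,b,c}; new: +{$,a,b,c}
  S→b B: FOLLOW(B) ⊇ FOLLOW(S) ⊇ {$,a,b,c}; new: +{$,c}
  FOLLOW(S)={$,a,b,c}  FOLLOW(A)={$,a,b,c}  FOLLOW(B)={$,a,b,c}
round 2: (no change)
  FOLLOW(S)={$,a,b,c}  FOLLOW(A)={$,a,b,c}  FOLLOW(B)={$,a,b,c}

FOLLOW(B) = ["$", "a", "b", "c"]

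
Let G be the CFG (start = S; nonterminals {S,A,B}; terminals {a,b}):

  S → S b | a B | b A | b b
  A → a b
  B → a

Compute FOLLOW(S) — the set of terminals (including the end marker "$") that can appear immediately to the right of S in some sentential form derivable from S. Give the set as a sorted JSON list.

Compute FIRST by fixpoint:
pass 1:
  A via A→a b: +{a}
  B via B→a: +{a}
  S via S→a B: +{a}
  S via S→b A: +{b}
  FIRST[S]={a,b}  FIRST[A]={a}  FIRST[B]={a}
pass 2: — fixpoint
  FIRST[S]={a,b}  FIRST[A]={a}  FIRST[B]={a}

FOLLOW sets:
FOLLOW(S) := {$}
round 1:
  S→S b: FOLLOW(S) ⊇ FIRST(b) = {b}; new: +{b}
  S→a B: FOLLOW(B) ⊇ FOLLOW(S) ⊇ {$,b}; new: +{$,b}
  S→b A: FOLLOW(A) ⊇ FOLLOW(S) ⊇ {$,b}; new: +{$,b}
  FOLLOW(S)={$,b}  FOLLOW(A)={$,b}  FOLLOW(B)={$,b}
round 2: — fixpoint
  FOLLOW(S)={$,b}  FOLLOW(A)={$,b}  FOLLOW(B)={$,b}

FOLLOW(S) = ["$", "b"]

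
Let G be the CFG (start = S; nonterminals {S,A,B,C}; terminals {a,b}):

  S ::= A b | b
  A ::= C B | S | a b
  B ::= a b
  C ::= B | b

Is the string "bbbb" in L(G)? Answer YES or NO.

Convert to CNF:
  S -> A T0 | b
  A -> A T0 | C B | T1 T0 | b
  B -> T1 T0
  C -> T1 T0 | b
  T0 -> b
  T1 -> a

CYK table (by increasing span):
  [0..0]={A,C,S,T0}  "b"  orig:{A,C,S}
  [1..1]={A,C,S,T0}  "b"  orig:{A,C,S}
  [2..2]={A,C,S,T0}  "b"  orig:{A,C,S}
  [3..3]={A,C,S,T0}  "b"  orig:{A,C,S}
  [0..1]={A,S}  "bb"
  [1..2]={A,S}  "bb"
  [2..3]={A,S}  "bb"
  [0..2]={A,S}  "bbb"
  [1..3]={A,S}  "bbb"
  [0..3]={A,S}  "bbbb"

S ∈ T[0,3] ⇒ YES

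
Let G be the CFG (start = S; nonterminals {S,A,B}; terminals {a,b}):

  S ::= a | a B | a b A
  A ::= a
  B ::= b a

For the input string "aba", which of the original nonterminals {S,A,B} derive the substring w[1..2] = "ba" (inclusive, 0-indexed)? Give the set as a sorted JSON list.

Convert to CNF:
  S -> T1 B | T1 X2 | a
  A -> a
  B -> T0 T1
  T0 -> b
  T1 -> a
  X2 -> T0 A

Fill CYK table bottom-up — only the sub-triangle for w[1..2]:
  cell(1,1) b: {T0}  orig:{}
  cell(2,2) a: {A,S,T1}  orig:{A,S}
  cell(1,2) ba: {B,X2}  orig:{B}

Original NTs in T[1,2] deriving "ba": ["B"]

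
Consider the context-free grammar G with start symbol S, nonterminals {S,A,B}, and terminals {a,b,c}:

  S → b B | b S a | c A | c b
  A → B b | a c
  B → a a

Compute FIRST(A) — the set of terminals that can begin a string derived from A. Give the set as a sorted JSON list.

FIRST sets, iterate to fixpoint:
round 1:
  A via A→a c: +{a}
  B via B→a a: +{a}
  S via S→b B: +{b}
  S via S→c A: +{c}
  S: {b,c}  A: {a}  B: {a}
round 2: done
  S: {b,c}  A: {a}  B: {a}

FIRST(A) = ["a"]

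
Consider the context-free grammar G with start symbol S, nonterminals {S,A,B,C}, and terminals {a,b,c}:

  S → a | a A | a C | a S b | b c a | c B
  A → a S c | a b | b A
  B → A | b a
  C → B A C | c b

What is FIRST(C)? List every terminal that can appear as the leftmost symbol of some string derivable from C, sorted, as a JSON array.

FIRST sets, iterate to fixpoint:
round 1:
  A via A→a S c: +{a}
  A via A→b A: +{b}
  B via B→A: +{a,b}
  C via C→B A C: +{a,b}
  C via C→c b: +{c}
  S via S→a: +{a}
  S via S→b c a: +{b}
  S via S→c B: +{c}
  FIRST[S]={a,b,c}  FIRST[A]={a,b}  FIRST[B]={a,b}  FIRST[C]={a,b,c}
round 2: (no change)
  FIRST[S]={a,b,c}  FIRST[A]={a,b}  FIRST[B]={a,b}  FIRST[C]={a,b,c}

FIRST(C) = ["a", "b", "c"]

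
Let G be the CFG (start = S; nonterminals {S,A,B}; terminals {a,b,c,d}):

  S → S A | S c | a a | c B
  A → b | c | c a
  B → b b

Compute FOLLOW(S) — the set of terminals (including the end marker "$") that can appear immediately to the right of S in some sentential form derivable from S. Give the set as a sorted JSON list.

FIRST iteration:
iter 1:
  A via A→b: +{b}
  A via A→c: +{c}
  B via B→b b: +{b}
  S via S→a a: +{a}
  S via S→c B: +{c}
  S: {a,c}  A: {b,c}  B: {b}
iter 2: done
  S: {a,c}  A: {b,c}  B: {b}

FOLLOW iteration:
FOLLOW(S) := {$}
round 1:
  S→S A: FOLLOW(S) ⊇ FIRST(A) = {b,c}; new: +{b,c}
  S→S A: FOLLOW(A) ⊇ FOLLOW(S) ⊇ {$,b,c}; new: +{$,b,c}
  S→c B: FOLLOW(B) ⊇ FOLLOW(S) ⊇ {$,b,c}; new: +{$,b,c}
  FOLLOW[S]={$,b,c}  FOLLOW[A]={$,b,c}  FOLLOW[B]={$,b,c}
round 2: done
  FOLLOW[S]={$,b,c}  FOLLOW[A]={$,b,c}  FOLLOW[B]={$,b,c}

FOLLOW(S) = ["$", "b", "c"]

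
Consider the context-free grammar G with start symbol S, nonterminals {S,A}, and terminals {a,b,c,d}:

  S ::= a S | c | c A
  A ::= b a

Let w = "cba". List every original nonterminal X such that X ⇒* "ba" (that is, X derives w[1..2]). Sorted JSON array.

CNF form of G:
  S -> T1 S | T2 A | c
  A -> T0 T1
  T0 -> b
  T1 -> a
  T2 -> c

CYK table (by increasing span), restricted to cells inside w[1..2]:
  cell(1,1) b: {T0}  orig:{}
  cell(2,2) a: {T1}  orig:{}
  cell(1,2) ba: {A}

Original NTs in T[1,2] deriving "ba": ["A"]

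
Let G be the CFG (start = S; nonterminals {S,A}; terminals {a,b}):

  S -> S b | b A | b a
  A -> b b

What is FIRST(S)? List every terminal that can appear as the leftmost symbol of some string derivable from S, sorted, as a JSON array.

Compute FIRST by fixpoint:
[1]
  A via A→b b: +{b}
  S via S→b A: +{b}
  FIRST(S)={b}  FIRST(A)={b}
[2] done
  FIRST(S)={b}  FIRST(A)={b}

FIRST(S) = ["b"]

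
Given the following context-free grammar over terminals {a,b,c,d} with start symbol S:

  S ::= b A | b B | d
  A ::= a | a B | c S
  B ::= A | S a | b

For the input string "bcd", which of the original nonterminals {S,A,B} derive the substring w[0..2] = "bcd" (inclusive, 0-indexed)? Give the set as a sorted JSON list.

CNF form of G:
  S -> T2 A | T2 B | d
  A -> T0 B | T1 S | a
  B -> S T0 | T0 B | T1 S | a | b
  T0 -> a
  T1 -> c
  T2 -> b

CYK table (by increasing span), restricted to cells inside w[0..2]:
  T[0,0] 'b' = {B,T2}  orig:{B}
  T[1,1] 'c' = {T1}  orig:{}
  T[2,2] 'd' = {S}
  T[0,1] 'bc' = ∅
  T[1,2] 'cd' = {A,B}
  T[0,2] 'bcd' = {S}

Original NTs in T[0,2] deriving "bcd": ["S"]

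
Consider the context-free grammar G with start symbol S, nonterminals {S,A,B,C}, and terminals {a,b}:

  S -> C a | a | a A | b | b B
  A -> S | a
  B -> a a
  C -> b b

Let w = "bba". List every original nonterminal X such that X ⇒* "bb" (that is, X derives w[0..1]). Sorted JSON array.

CNF form of G:
  S -> C T0 | T0 A | T1 B | a | b
  A -> C T0 | T0 A | T1 B | a | b
  B -> T0 T0
  C -> T1 T1
  T0 -> a
  T1 -> b

CYK table (by increasing span), restricted to cells inside w[0..1]:
  cell(0,0) b: {A,S,T1}  orig:{A,S}
  cell(1,1) b: {A,S,T1}  orig:{A,S}
  cell(0,1) bb: {C}

Original NTs in T[0,1] deriving "bb": ["C"]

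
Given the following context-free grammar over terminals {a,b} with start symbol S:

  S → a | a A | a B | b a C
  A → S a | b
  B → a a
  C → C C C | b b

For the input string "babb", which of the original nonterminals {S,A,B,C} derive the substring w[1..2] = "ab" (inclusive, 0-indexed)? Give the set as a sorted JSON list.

Convert to CNF:
  S -> T0 A | T0 B | T1 X3 | a
  A -> S T0 | b
  B -> T0 T0
  C -> C X2 | T1 T1
  T0 -> a
  T1 -> b
  X2 -> C C
  X3 -> T0 C

CYK fill (cells [i..j] with 1 ≤ i ≤ j ≤ 2 only):
  [1..1]={S,T0}  "a"  orig:{S}
  [2..2]={A,T1}  "b"  orig:{A}
  [1..2]={S}  "ab"

Original NTs in T[1,2] deriving "ab": ["S"]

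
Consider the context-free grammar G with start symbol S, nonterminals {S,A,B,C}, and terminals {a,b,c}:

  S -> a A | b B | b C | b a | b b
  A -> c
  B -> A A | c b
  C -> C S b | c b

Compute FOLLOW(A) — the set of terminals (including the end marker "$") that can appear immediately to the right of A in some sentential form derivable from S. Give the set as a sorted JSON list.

FIRST iteration:
pass 1:
  A via A→c: +{c}
  B via B→A A: +{c}
  C via C→c b: +{c}
  S via S→a A: +{a}
  S via S→b B: +{b}
  FIRST(S)={a,b}  FIRST(A)={c}  FIRST(B)={c}  FIRST(C)={c}
pass 2: (stable)
  FIRST(S)={a,b}  FIRST(A)={c}  FIRST(B)={c}  FIRST(C)={c}

FOLLOW sets:
FOLLOW(S) := {$}
pass 1:
  B→A A: FOLLOW(A) ⊇ FIRST(A) = {c}; new: +{c}
  C→C S b: FOLLOW(C) ⊇ FIRST(S) = {a,b}; new: +{a,b}
  C→C S b: FOLLOW(S) ⊇ FIRST(b) = {b}; new: +{b}
  S→a A: FOLLOW(A) ⊇ FOLLOW(S) ⊇ {$,b}; new: +{$,b}
  S→b B: FOLLOW(B) ⊇ FOLLOW(S) ⊇ {$,b}; new: +{$,b}
  S→b C: FOLLOW(C) ⊇ FOLLOW(S) ⊇ {$,b}; new: +{$}
  FOLLOW[S]={$,b}  FOLLOW[A]={$,b,c}  FOLLOW[B]={$,b}  FOLLOW[C]={$,a,b}
pass 2: done
  FOLLOW[S]={$,b}  FOLLOW[A]={$,b,c}  FOLLOW[B]={$,b}  FOLLOW[C]={$,a,b}

FOLLOW(A) = ["$", "b", "c"]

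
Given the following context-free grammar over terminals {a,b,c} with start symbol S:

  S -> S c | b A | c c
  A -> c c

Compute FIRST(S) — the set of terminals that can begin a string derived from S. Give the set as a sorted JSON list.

FIRST iteration:
iter 1:
  A via A→c c: +{c}
  S via S→b A: +{b}
  S via S→c c: +{c}
  FIRST[S]={b,c}  FIRST[A]={c}
iter 2: (stable)
  FIRST[S]={b,c}  FIRST[A]={c}

FIRST(S) = ["b", "c"]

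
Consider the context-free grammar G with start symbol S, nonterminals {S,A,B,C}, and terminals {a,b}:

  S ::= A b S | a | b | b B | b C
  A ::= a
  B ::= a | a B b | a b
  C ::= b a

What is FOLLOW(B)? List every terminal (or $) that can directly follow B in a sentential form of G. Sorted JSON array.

FIRST sets, iterate to fixpoint:
pass 1:
  A via A→a: +{a}
  B via B→a: +{a}
  C via C→b a: +{b}
  S via S→A b S: +{a}
  S via S→b: +{b}
  FIRST[S]={a,b}  FIRST[A]={a}  FIRST[B]={a}  FIRST[C]={b}
pass 2: (no change)
  FIRST[S]={a,b}  FIRST[A]={a}  FIRST[B]={a}  FIRST[C]={b}

FOLLOW sets:
FOLLOW(S) := {$}
iter 1:
  B→a B b: FOLLOW(B) ⊇ FIRST(b) = {b}; new: +{b}
  S→A b S: FOLLOW(A) ⊇ FIRST(b) = {b}; new: +{b}
  S→b B: FOLLOW(B) ⊇ FOLLOW(S) ⊇ {$}; new: +{$}
  S→b C: FOLLOW(C) ⊇ FOLLOW(S) ⊇ {$}; new: +{$}
  FOLLOW(S)={$}  FOLLOW(A)={b}  FOLLOW(B)={$,b}  FOLLOW(C)={$}
iter 2: (no change)
  FOLLOW(S)={$}  FOLLOW(A)={b}  FOLLOW(B)={$,b}  FOLLOW(C)={$}

FOLLOW(B) = ["$", "b"]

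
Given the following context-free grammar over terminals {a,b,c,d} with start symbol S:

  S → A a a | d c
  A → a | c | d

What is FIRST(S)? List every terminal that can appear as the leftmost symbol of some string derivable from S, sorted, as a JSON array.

Compute FIRST by fixpoint:
pass 1:
  A via A→a: +{a}
  A via A→c: +{c}
  A via A→d: +{d}
  S via S→A a a: +{a,c,d}
  S: {a,c,d}  A: {a,c,d}
pass 2: done
  S: {a,c,d}  A: {a,c,d}

FIRST(S) = ["a", "c", "d"]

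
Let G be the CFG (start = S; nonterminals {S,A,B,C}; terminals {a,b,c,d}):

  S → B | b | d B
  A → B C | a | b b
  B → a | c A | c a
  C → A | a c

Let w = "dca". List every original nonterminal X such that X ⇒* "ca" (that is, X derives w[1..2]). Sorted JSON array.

Convert to CNF:
  S -> T1 A | T1 T2 | T3 B | a | b
  A -> B C | T0 T0 | a
  B -> T1 A | T1 T2 | a
  C -> B C | T0 T0 | T2 T1 | a
  T0 -> b
  T1 -> c
  T2 -> a
  T3 -> d

CYK fill (cells [i..j] with 1 ≤ i ≤ j ≤ 2 only):
  T[1,1] 'c' = {T1}  orig:{}
  T[2,2] 'a' = {A,B,C,S,T2}  orig:{A,B,C,S}
  T[1,2] 'ca' = {B,S}

Original NTs in T[1,2] deriving "ca": ["B", "S"]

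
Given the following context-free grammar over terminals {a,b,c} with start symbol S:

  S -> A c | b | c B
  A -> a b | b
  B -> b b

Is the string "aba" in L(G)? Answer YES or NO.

CNF form of G:
  S -> A T2 | T2 B | b
  A -> T0 T1 | b
  B -> T1 T1
  T0 -> a
  T1 -> b
  T2 -> c

CYK fill:
  T[0,0] 'a' = {T0}  orig:{}
  T[1,1] 'b' = {A,S,T1}  orig:{A,S}
  T[2,2] 'a' = {T0}  orig:{}
  T[0,1] 'ab' = {A}
  T[1,2] 'ba' = ∅
  T[0,2] 'aba' = ∅

S ∉ T[0,2] ⇒ NO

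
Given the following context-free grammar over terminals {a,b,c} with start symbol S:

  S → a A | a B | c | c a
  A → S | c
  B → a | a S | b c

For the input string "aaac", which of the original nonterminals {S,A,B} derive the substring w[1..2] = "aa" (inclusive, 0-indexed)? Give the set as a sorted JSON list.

Convert to CNF:
  S -> T0 A | T0 B | T1 T0 | c
  A -> T0 A | T0 B | T1 T0 | c
  B -> T0 S | T2 T1 | a
  T0 -> a
  T1 -> c
  T2 -> b

CYK table (by increasing span) — only the sub-triangle for w[1..2]:
  cell(1,1) a: {B,T0}  orig:{B}
  cell(2,2) a: {B,T0}  orig:{B}
  cell(1,2) aa: {A,S}

Original NTs in T[1,2] deriving "aa": ["A", "S"]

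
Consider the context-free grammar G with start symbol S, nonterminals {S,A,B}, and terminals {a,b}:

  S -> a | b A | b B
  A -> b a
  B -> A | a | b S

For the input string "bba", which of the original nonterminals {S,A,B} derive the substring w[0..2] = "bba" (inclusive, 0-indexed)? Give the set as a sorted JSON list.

CNF form of G:
  S -> T0 A | T0 B | a
  A -> T0 T1
  B -> T0 S | T0 T1 | a
  T0 -> b
  T1 -> a

CYK table (by increasing span) — only the sub-triangle for w[0..2]:
  T[0,0] 'b' = {T0}  orig:{}
  T[1,1] 'b' = {T0}  orig:{}
  T[2,2] 'a' = {B,S,T1}  orig:{B,S}
  T[0,1] 'bb' = ∅
  T[1,2] 'ba' = {A,B,S}
  T[0,2] 'bba' = {B,S}

Original NTs in T[0,2] deriving "bba": ["B", "S"]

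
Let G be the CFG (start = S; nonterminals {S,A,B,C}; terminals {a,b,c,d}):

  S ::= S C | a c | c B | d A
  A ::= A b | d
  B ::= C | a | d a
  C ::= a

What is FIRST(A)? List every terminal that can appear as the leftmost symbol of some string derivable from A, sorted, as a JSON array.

FIRST sets, iterate to fixpoint:
round 1:
  A via A→d: +{d}
  B via B→a: +{a}
  B via B→d a: +{d}
  C via C→a: +{a}
  S via S→a c: +{a}
  S via S→c B: +{c}
  S via S→d A: +{d}
  FIRST(S)={a,c,d}  FIRST(A)={d}  FIRST(B)={a,d}  FIRST(C)={a}
round 2: (stable)
  FIRST(S)={a,c,d}  FIRST(A)={d}  FIRST(B)={a,d}  FIRST(C)={a}

FIRST(A) = ["d"]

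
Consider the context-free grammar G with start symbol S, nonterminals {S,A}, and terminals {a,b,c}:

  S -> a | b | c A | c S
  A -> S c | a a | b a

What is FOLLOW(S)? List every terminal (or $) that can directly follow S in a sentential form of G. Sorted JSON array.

FIRST sets, iterate to fixpoint:
pass 1:
  A via A→a a: +{a}
  A via A→b a: +{b}
  S via S→a: +{a}
  S via S→b: +{b}
  S via S→c A: +{c}
  S: {a,b,c}  A: {a,b}
pass 2:
  A via A→S c: +{c}
  S: {a,b,c}  A: {a,b,c}
pass 3: (no change)
  S: {a,b,c}  A: {a,b,c}

FOLLOW iteration:
initialize: $ ∈ FOLLOW(S)
[1]
  A→S c: FOLLOW(S) ⊇ FIRST(c) = {c}; new: +{c}
  S→c A: FOLLOW(A) ⊇ FOLLOW(S) ⊇ {$,c}; new: +{$,c}
  FOLLOW(S)={$,c}  FOLLOW(A)={$,c}
[2] done
  FOLLOW(S)={$,c}  FOLLOW(A)={$,c}

FOLLOW(S) = ["$", "c"]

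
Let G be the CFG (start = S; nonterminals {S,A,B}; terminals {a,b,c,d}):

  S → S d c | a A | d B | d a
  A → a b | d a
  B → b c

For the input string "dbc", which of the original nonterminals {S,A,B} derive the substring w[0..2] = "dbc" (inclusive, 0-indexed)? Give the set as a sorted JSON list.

CNF form of G:
  S -> S X4 | T0 A | T2 B | T2 T0
  A -> T0 T1 | T2 T0
  B -> T1 T3
  T0 -> a
  T1 -> b
  T2 -> d
  T3 -> c
  X4 -> T2 T3

CYK table (by increasing span) (cells [i..j] with 0 ≤ i ≤ j ≤ 2 only):
  cell(0,0) d: {T2}  orig:{}
  cell(1,1) b: {T1}  orig:{}
  cell(2,2) c: {T3}  orig:{}
  cell(0,1) db: ∅
  cell(1,2) bc: {B}
  cell(0,2) dbc: {S}

Original NTs in T[0,2] deriving "dbc": ["S"]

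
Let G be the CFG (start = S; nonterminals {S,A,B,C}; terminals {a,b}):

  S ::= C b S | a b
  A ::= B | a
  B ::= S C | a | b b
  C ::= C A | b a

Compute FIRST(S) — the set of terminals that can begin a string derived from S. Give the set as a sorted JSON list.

FIRST sets, iterate to fixpoint:
[1]
  A via A→a: +{a}
  B via B→a: +{a}
  B via B→b b: +{b}
  C via C→b a: +{b}
  S via S→C b S: +{b}
  S via S→a b: +{a}
  FIRST[S]={a,b}  FIRST[A]={a}  FIRST[B]={a,b}  FIRST[C]={b}
[2]
  A via A→B: +{b}
  FIRST[S]={a,b}  FIRST[A]={a,b}  FIRST[B]={a,b}  FIRST[C]={b}
[3] done
  FIRST[S]={a,b}  FIRST[A]={a,b}  FIRST[B]={a,b}  FIRST[C]={b}

FIRST(S) = ["a", "b"]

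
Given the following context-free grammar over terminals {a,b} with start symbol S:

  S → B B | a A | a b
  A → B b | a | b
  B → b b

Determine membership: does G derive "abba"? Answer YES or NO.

CNF form of G:
  S -> B B | T1 A | T1 T0
  A -> B T0 | a | b
  B -> T0 T0
  T0 -> b
  T1 -> a

Fill CYK table bottom-up:
  cell(0,0) a: {A,T1}  orig:{A}
  cell(1,1) b: {A,T0}  orig:{A}
  cell(2,2) b: {A,T0}  orig:{A}
  cell(3,3) a: {A,T1}  orig:{A}
  cell(0,1) ab: {S}
  cell(1,2) bb: {B}
  cell(2,3) ba: ∅
  cell(0,2) abb: ∅
  cell(1,3) bba: ∅
  cell(0,3) abba: ∅

S ∉ T[0,3] ⇒ NO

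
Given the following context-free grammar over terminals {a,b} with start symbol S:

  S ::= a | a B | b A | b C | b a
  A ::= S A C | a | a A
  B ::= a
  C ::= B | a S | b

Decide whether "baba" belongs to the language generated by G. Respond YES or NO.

Convert to CNF:
  S -> T0 B | T1 A | T1 C | T1 T0 | a
  A -> S X2 | T0 A | a
  B -> a
  C -> T0 S | a | b
  T0 -> a
  T1 -> b
  X2 -> A C

CYK fill:
  cell(0,0) b: {C,T1}  orig:{C}
  cell(1,1) a: {A,B,C,S,T0}  orig:{A,B,C,S}
  cell(2,2) b: {C,T1}  orig:{C}
  cell(3,3) a: {A,B,C,S,T0}  orig:{A,B,C,S}
  cell(0,1) ba: {S}
  cell(1,2) ab: {X2}  orig:{}
  cell(2,3) ba: {S}
  cell(0,2) bab: ∅
  cell(1,3) aba: {C}
  cell(0,3) baba: {S}

S ∈ T[0,3] ⇒ YES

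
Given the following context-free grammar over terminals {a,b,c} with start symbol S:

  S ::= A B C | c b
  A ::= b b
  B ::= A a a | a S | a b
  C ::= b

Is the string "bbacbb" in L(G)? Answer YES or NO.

CNF form of G:
  S -> A X4 | T2 T0
  A -> T0 T0
  B -> A X3 | T1 S | T1 T0
  C -> b
  T0 -> b
  T1 -> a
  T2 -> c
  X3 -> T1 T1
  X4 -> B C

Fill CYK table bottom-up:
  T[0,0] 'b' = {C,T0}  orig:{C}
  T[1,1] 'b' = {C,T0}  orig:{C}
  T[2,2] 'a' = {T1}  orig:{}
  T[3,3] 'c' = {T2}  orig:{}
  T[4,4] 'b' = {C,T0}  orig:{C}
  T[5,5] 'b' = {C,T0}  orig:{C}
  T[0,1] 'bb' = {A}
  T[1,2] 'ba' = ∅
  T[2,3] 'ac' = ∅
  T[3,4] 'cb' = {S}
  T[4,5] 'bb' = {A}
  T[0,2] 'bba' = ∅
  T[1,3] 'bac' = ∅
  T[2,4] 'acb' = {B}
  T[3,5] 'cbb' = ∅
  T[0,3] 'bbac' = ∅
  T[1,4] 'bacb' = ∅
  T[2,5] 'acbb' = {X4}  orig:{}
  T[0,4] 'bbacb' = ∅
  T[1,5] 'bacbb' = ∅
  T[0,5] 'bbacbb' = {S}

S ∈ T[0,5] ⇒ YES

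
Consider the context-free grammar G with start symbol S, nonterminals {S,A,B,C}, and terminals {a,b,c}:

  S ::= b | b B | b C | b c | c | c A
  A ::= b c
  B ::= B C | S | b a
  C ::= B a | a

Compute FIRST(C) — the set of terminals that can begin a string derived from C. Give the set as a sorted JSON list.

FIRST iteration:
round 1:
  A via A→b c: +{b}
  B via B→b a: +{b}
  C via C→B a: +{b}
  C via C→a: +{a}
  S via S→b: +{b}
  S via S→c: +{c}
  S: {b,c}  A: {b}  B: {b}  C: {a,b}
round 2:
  B via B→S: +{c}
  C via C→B a: +{c}
  S: {b,c}  A: {b}  B: {b,c}  C: {a,b,c}
round 3: — fixpoint
  S: {b,c}  A: {b}  B: {b,c}  C: {a,b,c}

FIRST(C) = ["a", "b", "c"]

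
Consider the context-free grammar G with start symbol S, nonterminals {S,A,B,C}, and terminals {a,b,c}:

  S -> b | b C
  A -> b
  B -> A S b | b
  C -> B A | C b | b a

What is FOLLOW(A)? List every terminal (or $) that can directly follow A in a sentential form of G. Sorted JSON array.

FIRST iteration:
pass 1:
  A via A→b: +{b}
  B via B→A S b: +{b}
  C via C→B A: +{b}
  S via S→b: +{b}
  FIRST(S)={b}  FIRST(A)={b}  FIRST(B)={b}  FIRST(C)={b}
pass 2: (no change)
  FIRST(S)={b}  FIRST(A)={b}  FIRST(B)={b}  FIRST(C)={b}

Compute FOLLOW by fixpoint:
initialize: $ ∈ FOLLOW(S)
pass 1:
  B→A S b: FOLLOW(A) ⊇ FIRST(S) = {b}; new: +{b}
  B→A S b: FOLLOW(S) ⊇ FIRST(b) = {b}; new: +{b}
  C→B A: FOLLOW(B) ⊇ FIRST(A) = {b}; new: +{b}
  C→C b: FOLLOW(C) ⊇ FIRST(b) = {b}; new: +{b}
  S→b C: FOLLOW(C) ⊇ FOLLOW(S) ⊇ {$,b}; new: +{$}
  S: {$,b}  A: {b}  B: {b}  C: {$,b}
pass 2:
  C→B A: FOLLOW(A) ⊇ FOLLOW(C) ⊇ {$,b}; new: +{$}
  S: {$,b}  A: {$,b}  B: {b}  C: {$,b}
pass 3: done
  S: {$,b}  A: {$,b}  B: {b}  C: {$,b}

FOLLOW(A) = ["$", "b"]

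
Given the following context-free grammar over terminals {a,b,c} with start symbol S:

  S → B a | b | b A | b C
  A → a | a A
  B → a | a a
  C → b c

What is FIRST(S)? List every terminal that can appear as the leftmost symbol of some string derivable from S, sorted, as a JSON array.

FIRST sets, iterate to fixpoint:
round 1:
  A via A→a: +{a}
  B via B→a: +{a}
  C via C→b c: +{b}
  S via S→B a: +{a}
  S via S→b: +{b}
  FIRST[S]={a,b}  FIRST[A]={a}  FIRST[B]={a}  FIRST[C]={b}
round 2: done
  FIRST[S]={a,b}  FIRST[A]={a}  FIRST[B]={a}  FIRST[C]={b}

FIRST(S) = ["a", "b"]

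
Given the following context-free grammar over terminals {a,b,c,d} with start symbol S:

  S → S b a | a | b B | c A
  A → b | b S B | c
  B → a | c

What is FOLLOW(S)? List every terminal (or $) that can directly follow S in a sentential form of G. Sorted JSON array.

Compute FIRST by fixpoint:
pass 1:
  A via A→b: +{b}
  A via A→c: +{c}
  B via B→a: +{a}
  B via B→c: +{c}
  S via S→a: +{a}
  S via S→b B: +{b}
  S via S→c A: +{c}
  FIRST(S)={a,b,c}  FIRST(A)={b,c}  FIRST(B)={a,c}
pass 2: — fixpoint
  FIRST(S)={a,b,c}  FIRST(A)={b,c}  FIRST(B)={a,c}

Compute FOLLOW by fixpoint:
seed FOLLOW(S) with $
pass 1:
  A→b S B: FOLLOW(S) ⊇ FIRST(B) = {a,c}; new: +{a,c}
  S→S b a: FOLLOW(S) ⊇ FIRST(b) = {b}; new: +{b}
  S→b B: FOLLOW(B) ⊇ FOLLOW(S) ⊇ {$,a,b,c}; new: +{$,a,b,c}
  S→c A: FOLLOW(A) ⊇ FOLLOW(S) ⊇ {$,a,b,c}; new: +{$,a,b,c}
  FOLLOW(S)={$,a,b,c}  FOLLOW(A)={$,a,b,c}  FOLLOW(B)={$,a,b,c}
pass 2: done
  FOLLOW(S)={$,a,b,c}  FOLLOW(A)={$,a,b,c}  FOLLOW(B)={$,a,b,c}

FOLLOW(S) = ["$", "a", "b", "c"]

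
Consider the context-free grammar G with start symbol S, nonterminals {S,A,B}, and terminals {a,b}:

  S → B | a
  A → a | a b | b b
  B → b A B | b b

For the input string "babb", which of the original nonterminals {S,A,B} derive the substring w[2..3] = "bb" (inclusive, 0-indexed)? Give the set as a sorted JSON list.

Convert to CNF:
  S -> T1 T1 | T1 X3 | a
  A -> T0 T1 | T1 T1 | a
  B -> T1 T1 | T1 X2
  T0 -> a
  T1 -> b
  X2 -> A B
  X3 -> A B

Fill CYK table bottom-up — only the sub-triangle for w[2..3]:
  T[2,2] 'b' = {T1}  orig:{}
  T[3,3] 'b' = {T1}  orig:{}
  T[2,3] 'bb' = {A,B,S}

Original NTs in T[2,3] deriving "bb": ["A", "B", "S"]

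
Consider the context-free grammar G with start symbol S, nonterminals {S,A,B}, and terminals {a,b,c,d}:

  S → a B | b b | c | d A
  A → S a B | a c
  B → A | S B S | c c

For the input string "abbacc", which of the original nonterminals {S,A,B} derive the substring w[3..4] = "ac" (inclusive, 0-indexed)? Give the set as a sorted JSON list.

CNF form of G:
  S -> T0 B | T2 T2 | T3 A | c
  A -> S X4 | T0 T1
  B -> S X5 | S X6 | T0 T1 | T1 T1
  T0 -> a
  T1 -> c
  T2 -> b
  T3 -> d
  X4 -> T0 B
  X5 -> B S
  X6 -> T0 B

CYK fill, restricted to cells inside w[3..4]:
  T[3,3] 'a' = {T0}  orig:{}
  T[4,4] 'c' = {S,T1}  orig:{S}
  T[3,4] 'ac' = {A,B}

Original NTs in T[3,4] deriving "ac": ["A", "B"]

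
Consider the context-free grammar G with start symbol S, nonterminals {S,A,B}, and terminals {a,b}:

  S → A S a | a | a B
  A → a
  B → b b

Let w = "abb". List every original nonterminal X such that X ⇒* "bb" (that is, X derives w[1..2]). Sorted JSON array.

Convert to CNF:
  S -> A X2 | T1 B | a
  A -> a
  B -> T0 T0
  T0 -> b
  T1 -> a
  X2 -> S T1

Fill CYK table bottom-up, restricted to cells inside w[1..2]:
  [1..1]={T0}  "b"  orig:{}
  [2..2]={T0}  "b"  orig:{}
  [1..2]={B}  "bb"

Original NTs in T[1,2] deriving "bb": ["B"]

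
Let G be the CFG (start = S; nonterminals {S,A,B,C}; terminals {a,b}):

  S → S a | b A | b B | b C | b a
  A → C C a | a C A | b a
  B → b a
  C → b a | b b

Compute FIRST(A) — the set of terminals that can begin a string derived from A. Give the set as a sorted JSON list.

Compute FIRST by fixpoint:
round 1:
  A via A→a C A: +{a}
  A via A→b a: +{b}
  B via B→b a: +{b}
  C via C→b a: +{b}
  S via S→b A: +{b}
  FIRST(S)={b}  FIRST(A)={a,b}  FIRST(B)={b}  FIRST(C)={b}
round 2: — fixpoint
  FIRST(S)={b}  FIRST(A)={a,b}  FIRST(B)={b}  FIRST(C)={b}

FIRST(A) = ["a", "b"]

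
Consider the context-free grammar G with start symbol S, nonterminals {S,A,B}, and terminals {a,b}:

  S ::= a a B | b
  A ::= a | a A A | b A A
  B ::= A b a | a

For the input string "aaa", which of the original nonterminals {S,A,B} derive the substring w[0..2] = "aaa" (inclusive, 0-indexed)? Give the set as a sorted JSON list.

Convert to CNF:
  S -> T0 X5 | b
  A -> T0 X2 | T1 X3 | a
  B -> A X4 | a
  T0 -> a
  T1 -> b
  X2 -> A A
  X3 -> A A
  X4 -> T1 T0
  X5 -> T0 B

CYK fill, restricted to cells inside w[0..2]:
  cell(0,0) a: {A,B,T0}  orig:{A,B}
  cell(1,1) a: {A,B,T0}  orig:{A,B}
  cell(2,2) a: {A,B,T0}  orig:{A,B}
  cell(0,1) aa: {X2,X3,X5}  orig:{}
  cell(1,2) aa: {X2,X3,X5}  orig:{}
  cell(0,2) aaa: {A,S}

Original NTs in T[0,2] deriving "aaa": ["A", "S"]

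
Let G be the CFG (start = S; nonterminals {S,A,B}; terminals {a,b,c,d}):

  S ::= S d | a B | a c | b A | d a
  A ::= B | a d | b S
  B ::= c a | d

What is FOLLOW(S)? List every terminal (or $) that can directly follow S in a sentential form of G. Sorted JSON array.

FIRST iteration:
round 1:
  A via A→a d: +{a}
  A via A→b S: +{b}
  B via B→c a: +{c}
  B via B→d: +{d}
  S via S→a B: +{a}
  S via S→b A: +{b}
  S via S→d a: +{d}
  FIRST[S]={a,b,d}  FIRST[A]={a,b}  FIRST[B]={c,d}
round 2:
  A via A→B: +{c,d}
  FIRST[S]={a,b,d}  FIRST[A]={a,b,c,d}  FIRST[B]={c,d}
round 3: (no change)
  FIRST[S]={a,b,d}  FIRST[A]={a,b,c,d}  FIRST[B]={c,d}

Compute FOLLOW by fixpoint:
initialize: $ ∈ FOLLOW(S)
[1]
  S→S d: FOLLOW(S) ⊇ FIRST(d) = {d}; new: +{d}
  S→a B: FOLLOW(B) ⊇ FOLLOW(S) ⊇ {$,d}; new: +{$,d}
  S→b A: FOLLOW(A) ⊇ FOLLOW(S) ⊇ {$,d}; new: +{$,d}
  S: {$,d}  A: {$,d}  B: {$,d}
[2] (stable)
  S: {$,d}  A: {$,d}  B: {$,d}

FOLLOW(S) = ["$", "d"]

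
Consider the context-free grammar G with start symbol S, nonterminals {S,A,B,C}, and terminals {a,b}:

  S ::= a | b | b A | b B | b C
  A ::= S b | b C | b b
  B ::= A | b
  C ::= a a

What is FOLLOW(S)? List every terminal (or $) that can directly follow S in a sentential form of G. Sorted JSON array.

FIRST iteration:
round 1:
  A via A→b C: +{b}
  B via B→A: +{b}
  C via C→a a: +{a}
  S via S→a: +{a}
  S via S→b: +{b}
  FIRST(S)={a,b}  FIRST(A)={b}  FIRST(B)={b}  FIRST(C)={a}
round 2:
  A via A→S b: +{a}
  B via B→A: +{a}
  FIRST(S)={a,b}  FIRST(A)={a,b}  FIRST(B)={a,b}  FIRST(C)={a}
round 3: (stable)
  FIRST(S)={a,b}  FIRST(A)={a,b}  FIRST(B)={a,b}  FIRST(C)={a}

FOLLOW iteration:
initialize: $ ∈ FOLLOW(S)
round 1:
  A→S b: FOLLOW(S) ⊇ FIRST(b) = {b}; new: +{b}
  S→b A: FOLLOW(A) ⊇ FOLLOW(S) ⊇ {$,b}; new: +{$,b}
  S→b B: FOLLOW(B) ⊇ FOLLOW(S) ⊇ {$,b}; new: +{$,b}
  S→b C: FOLLOW(C) ⊇ FOLLOW(S) ⊇ {$,b}; new: +{$,b}
  S: {$,b}  A: {$,b}  B: {$,b}  C: {$,b}
round 2: done
  S: {$,b}  A: {$,b}  B: {$,b}  C: {$,b}

FOLLOW(S) = ["$", "b"]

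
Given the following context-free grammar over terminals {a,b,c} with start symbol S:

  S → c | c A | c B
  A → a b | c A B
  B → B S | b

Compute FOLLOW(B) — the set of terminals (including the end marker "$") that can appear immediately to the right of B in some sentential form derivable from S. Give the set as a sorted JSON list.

FIRST sets, iterate to fixpoint:
iter 1:
  A via A→a b: +{a}
  A via A→c A B: +{c}
  B via B→b: +{b}
  S via S→c: +{c}
  FIRST[S]={c}  FIRST[A]={a,c}  FIRST[B]={b}
iter 2: (no change)
  FIRST[S]={c}  FIRST[A]={a,c}  FIRST[B]={b}

FOLLOW iteration:
initialize: $ ∈ FOLLOW(S)
[1]
  A→c A B: FOLLOW(A) ⊇ FIRST(B) = {b}; new: +{b}
  A→c A B: FOLLOW(B) ⊇ FOLLOW(A) ⊇ {b}; new: +{b}
  B→B S: FOLLOW(B) ⊇ FIRST(S) = {c}; new: +{c}
  B→B S: FOLLOW(S) ⊇ FOLLOW(B) ⊇ {b,c}; new: +{b,c}
  S→c A: FOLLOW(A) ⊇ FOLLOW(S) ⊇ {$,b,c}; new: +{$,c}
  S→c B: FOLLOW(B) ⊇ FOLLOW(S) ⊇ {$,b,c}; new: +{$}
  S: {$,b,c}  A: {$,b,c}  B: {$,b,c}
[2] (no change)
  S: {$,b,c}  A: {$,b,c}  B: {$,b,c}

FOLLOW(B) = ["$", "b", "c"]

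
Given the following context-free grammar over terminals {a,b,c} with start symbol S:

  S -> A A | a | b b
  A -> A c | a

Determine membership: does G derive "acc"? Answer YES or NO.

Convert to CNF:
  S -> A A | T1 T1 | a
  A -> A T0 | a
  T0 -> c
  T1 -> b

CYK table (by increasing span):
  cell(0,0) a: {A,S}
  cell(1,1) c: {T0}  orig:{}
  cell(2,2) c: {T0}  orig:{}
  cell(0,1) ac: {A}
  cell(1,2) cc: ∅
  cell(0,2) acc: {A}

S ∉ T[0,2] ⇒ NO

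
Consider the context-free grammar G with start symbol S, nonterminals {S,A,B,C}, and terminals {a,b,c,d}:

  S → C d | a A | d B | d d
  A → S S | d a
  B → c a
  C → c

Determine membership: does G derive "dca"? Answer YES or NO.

Convert to CNF:
  S -> C T0 | T0 B | T0 T0 | T1 A
  A -> S S | T0 T1
  B -> T2 T1
  C -> c
  T0 -> d
  T1 -> a
  T2 -> c

CYK table (by increasing span):
  T[0,0] 'd' = {T0}  orig:{}
  T[1,1] 'c' = {C,T2}  orig:{C}
  T[2,2] 'a' = {T1}  orig:{}
  T[0,1] 'dc' = ∅
  T[1,2] 'ca' = {B}
  T[0,2] 'dca' = {S}

S ∈ T[0,2] ⇒ YES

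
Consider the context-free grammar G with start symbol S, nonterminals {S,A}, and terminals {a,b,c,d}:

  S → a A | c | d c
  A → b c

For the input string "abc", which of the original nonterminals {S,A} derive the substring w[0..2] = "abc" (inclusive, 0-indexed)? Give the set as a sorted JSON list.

Convert to CNF:
  S -> T2 A | T3 T1 | c
  A -> T0 T1
  T0 -> b
  T1 -> c
  T2 -> a
  T3 -> d

CYK table (by increasing span), restricted to cells inside w[0..2]:
  cell(0,0) a: {T2}  orig:{}
  cell(1,1) b: {T0}  orig:{}
  cell(2,2) c: {S,T1}  orig:{S}
  cell(0,1) ab: ∅
  cell(1,2) bc: {A}
  cell(0,2) abc: {S}

Original NTs in T[0,2] deriving "abc": ["S"]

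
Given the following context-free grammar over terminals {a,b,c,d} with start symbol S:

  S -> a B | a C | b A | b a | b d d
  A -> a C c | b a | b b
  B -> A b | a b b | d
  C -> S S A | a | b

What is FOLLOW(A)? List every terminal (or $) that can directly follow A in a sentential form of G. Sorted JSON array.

FIRST sets, iterate to fixpoint:
[1]
  A via A→a C c: +{a}
  A via A→b a: +{b}
  B via B→A b: +{a,b}
  B via B→d: +{d}
  C via C→a: +{a}
  C via C→b: +{b}
  S via S→a B: +{a}
  S via S→b A: +{b}
  FIRST(S)={a,b}  FIRST(A)={a,b}  FIRST(B)={a,b,d}  FIRST(C)={a,b}
[2] done
  FIRST(S)={a,b}  FIRST(A)={a,b}  FIRST(B)={a,b,d}  FIRST(C)={a,b}

Compute FOLLOW by fixpoint:
seed FOLLOW(S) with $
iter 1:
  A→a C c: FOLLOW(C) ⊇ FIRST(c) = {c}; new: +{c}
  B→A b: FOLLOW(A) ⊇ FIRST(b) = {b}; new: +{b}
  C→S S A: FOLLOW(S) ⊇ FIRST(S) = {a,b}; new: +{a,b}
  C→S S A: FOLLOW(A) ⊇ FOLLOW(C) ⊇ {c}; new: +{c}
  S→a B: FOLLOW(B) ⊇ FOLLOW(S) ⊇ {$,a,b}; new: +{$,a,b}
  S→a C: FOLLOW(C) ⊇ FOLLOW(S) ⊇ {$,a,b}; new: +{$,a,b}
  S→b A: FOLLOW(A) ⊇ FOLLOW(S) ⊇ {$,a,b}; new: +{$,a}
  FOLLOW(S)={$,a,b}  FOLLOW(A)={$,a,b,c}  FOLLOW(B)={$,a,b}  FOLLOW(C)={$,a,b,c}
iter 2: (stable)
  FOLLOW(S)={$,a,b}  FOLLOW(A)={$,a,b,c}  FOLLOW(B)={$,a,b}  FOLLOW(C)={$,a,b,c}

FOLLOW(A) = ["$", "a", "b", "c"]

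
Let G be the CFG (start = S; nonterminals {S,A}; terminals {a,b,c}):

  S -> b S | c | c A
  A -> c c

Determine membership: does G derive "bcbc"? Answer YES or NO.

CNF form of G:
  S -> T0 A | T1 S | c
  A -> T0 T0
  T0 -> c
  T1 -> b

CYK table (by increasing span):
  [0..0]={T1}  "b"  orig:{}
  [1..1]={S,T0}  "c"  orig:{S}
  [2..2]={T1}  "b"  orig:{}
  [3..3]={S,T0}  "c"  orig:{S}
  [0..1]={S}  "bc"
  [1..2]=∅  "cb"
  [2..3]={S}  "bc"
  [0..2]=∅  "bcb"
  [1..3]=∅  "cbc"
  [0..3]=∅  "bcbc"

S ∉ T[0,3] ⇒ NO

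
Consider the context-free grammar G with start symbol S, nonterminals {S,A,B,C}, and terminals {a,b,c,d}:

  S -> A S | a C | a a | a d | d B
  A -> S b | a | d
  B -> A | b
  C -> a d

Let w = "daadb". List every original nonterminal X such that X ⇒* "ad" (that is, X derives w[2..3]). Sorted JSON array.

CNF form of G:
  S -> A S | T1 C | T1 T1 | T1 T2 | T2 B
  A -> S T0 | a | d
  B -> S T0 | a | b | d
  C -> T1 T2
  T0 -> b
  T1 -> a
  T2 -> d

CYK fill (cells [i..j] with 2 ≤ i ≤ j ≤ 3 only):
  cell(2,2) a: {A,B,T1}  orig:{A,B}
  cell(3,3) d: {A,B,T2}  orig:{A,B}
  cell(2,3) ad: {C,S}

Original NTs in T[2,3] deriving "ad": ["C", "S"]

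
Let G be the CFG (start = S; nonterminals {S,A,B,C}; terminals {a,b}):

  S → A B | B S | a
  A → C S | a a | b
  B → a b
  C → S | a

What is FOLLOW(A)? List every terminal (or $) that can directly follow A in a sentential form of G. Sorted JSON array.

FIRST sets, iterate to fixpoint:
iter 1:
  A via A→a a: +{a}
  A via A→b: +{b}
  B via B→a b: +{a}
  C via C→a: +{a}
  S via S→A B: +{a,b}
  S: {a,b}  A: {a,b}  B: {a}  C: {a}
iter 2:
  C via C→S: +{b}
  S: {a,b}  A: {a,b}  B: {a}  C: {a,b}
iter 3: (no change)
  S: {a,b}  A: {a,b}  B: {a}  C: {a,b}

FOLLOW sets:
initialize: $ ∈ FOLLOW(S)
iter 1:
  A→C S: FOLLOW(C) ⊇ FIRST(S) = {a,b}; new: +{a,b}
  C→S: FOLLOW(S) ⊇ FOLLOW(C) ⊇ {a,b}; new: +{a,b}
  S→A B: FOLLOW(A) ⊇ FIRST(B) = {a}; new: +{a}
  S→A B: FOLLOW(B) ⊇ FOLLOW(S) ⊇ {$,a,b}; new: +{$,a,b}
  FOLLOW(S)={$,a,b}  FOLLOW(A)={a}  FOLLOW(B)={$,a,b}  FOLLOW(C)={a,b}
iter 2: (no change)
  FOLLOW(S)={$,a,b}  FOLLOW(A)={a}  FOLLOW(B)={$,a,b}  FOLLOW(C)={a,b}

FOLLOW(A) = ["a"]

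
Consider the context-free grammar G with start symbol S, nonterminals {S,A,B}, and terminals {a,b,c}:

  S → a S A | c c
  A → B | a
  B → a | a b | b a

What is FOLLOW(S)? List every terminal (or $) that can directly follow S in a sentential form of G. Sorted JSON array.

FIRST sets, iterate to fixpoint:
iter 1:
  A via A→a: +{a}
  B via B→a: +{a}
  B via B→b a: +{b}
  S via S→a S A: +{a}
  S via S→c c: +{c}
  S: {a,c}  A: {a}  B: {a,b}
iter 2:
  A via A→B: +{b}
  S: {a,c}  A: {a,b}  B: {a,b}
iter 3: (no change)
  S: {a,c}  A: {a,b}  B: {a,b}

FOLLOW iteration:
initialize: $ ∈ FOLLOW(S)
pass 1:
  S→a S A: FOLLOW(S) ⊇ FIRST(A) = {a,b}; new: +{a,b}
  S→a S A: FOLLOW(A) ⊇ FOLLOW(S) ⊇ {$,a,b}; new: +{$,a,b}
  FOLLOW[S]={$,a,b}  FOLLOW[A]={$,a,b}  FOLLOW[B]={}
pass 2:
  A→B: FOLLOW(B) ⊇ FOLLOW(A) ⊇ {$,a,b}; new: +{$,a,b}
  FOLLOW[S]={$,a,b}  FOLLOW[A]={$,a,b}  FOLLOW[B]={$,a,b}
pass 3: — fixpoint
  FOLLOW[S]={$,a,b}  FOLLOW[A]={$,a,b}  FOLLOW[B]={$,a,b}

FOLLOW(S) = ["$", "a", "b"]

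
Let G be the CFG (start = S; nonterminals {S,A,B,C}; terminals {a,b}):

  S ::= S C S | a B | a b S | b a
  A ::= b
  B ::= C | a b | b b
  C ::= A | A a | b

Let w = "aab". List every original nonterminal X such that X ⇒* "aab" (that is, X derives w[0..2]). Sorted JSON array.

CNF form of G:
  S -> S X2 | T0 B | T0 X3 | T1 T0
  A -> b
  B -> A T0 | T0 T1 | T1 T1 | b
  C -> A T0 | b
  T0 -> a
  T1 -> b
  X2 -> C S
  X3 -> T1 S

CYK fill (cells [i..j] with 0 ≤ i ≤ j ≤ 2 only):
  [0..0]={T0}  "a"  orig:{}
  [1..1]={T0}  "a"  orig:{}
  [2..2]={A,B,C,T1}  "b"  orig:{A,B,C}
  [0..1]=∅  "aa"
  [1..2]={B,S}  "ab"
  [0..2]={S}  "aab"

Original NTs in T[0,2] deriving "aab": ["S"]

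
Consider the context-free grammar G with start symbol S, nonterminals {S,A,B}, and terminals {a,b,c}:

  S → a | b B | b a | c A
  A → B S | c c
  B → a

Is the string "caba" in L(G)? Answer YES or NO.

CNF form of G:
  S -> T0 A | T1 B | T1 T2 | a
  A -> B S | T0 T0
  B -> a
  T0 -> c
  T1 -> b
  T2 -> a

CYK table (by increasing span):
  cell(0,0) c: {T0}  orig:{}
  cell(1,1) a: {B,S,T2}  orig:{B,S}
  cell(2,2) b: {T1}  orig:{}
  cell(3,3) a: {B,S,T2}  orig:{B,S}
  cell(0,1) ca: ∅
  cell(1,2) ab: ∅
  cell(2,3) ba: {S}
  cell(0,2) cab: ∅
  cell(1,3) aba: {A}
  cell(0,3) caba: {S}

S ∈ T[0,3] ⇒ YES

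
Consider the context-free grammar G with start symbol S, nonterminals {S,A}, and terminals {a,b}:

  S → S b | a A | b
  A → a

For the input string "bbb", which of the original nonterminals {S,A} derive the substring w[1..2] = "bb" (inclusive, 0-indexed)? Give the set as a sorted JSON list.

CNF form of G:
  S -> S T0 | T1 A | b
  A -> a
  T0 -> b
  T1 -> a

CYK table (by increasing span) (cells [i..j] with 1 ≤ i ≤ j ≤ 2 only):
  cell(1,1) b: {S,T0}  orig:{S}
  cell(2,2) b: {S,T0}  orig:{S}
  cell(1,2) bb: {S}

Original NTs in T[1,2] deriving "bb": ["S"]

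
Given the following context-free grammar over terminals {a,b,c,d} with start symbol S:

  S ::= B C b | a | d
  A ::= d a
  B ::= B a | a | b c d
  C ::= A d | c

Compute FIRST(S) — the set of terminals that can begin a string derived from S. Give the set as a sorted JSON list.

Compute FIRST by fixpoint:
[1]
  A via A→d a: +{d}
  B via B→a: +{a}
  B via B→b c d: +{b}
  C via C→A d: +{d}
  C via C→c: +{c}
  S via S→B C b: +{a,b}
  S via S→d: +{d}
  S: {a,b,d}  A: {d}  B: {a,b}  C: {c,d}
[2] (stable)
  S: {a,b,d}  A: {d}  B: {a,b}  C: {c,d}

FIRST(S) = ["a", "b", "d"]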